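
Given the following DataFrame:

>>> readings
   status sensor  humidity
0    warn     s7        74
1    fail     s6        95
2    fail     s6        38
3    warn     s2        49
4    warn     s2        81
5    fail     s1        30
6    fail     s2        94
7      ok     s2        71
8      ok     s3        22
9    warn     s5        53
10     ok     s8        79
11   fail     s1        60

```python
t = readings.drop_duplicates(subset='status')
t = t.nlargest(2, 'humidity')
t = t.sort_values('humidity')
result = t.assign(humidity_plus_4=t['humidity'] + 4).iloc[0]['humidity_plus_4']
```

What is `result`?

78

drop duplicate status (keep=first):
  status sensor  humidity
0   warn     s7        74
1   fail     s6        95
7     ok     s2        71
take 2 rows with largest humidity:
  status sensor  humidity
1   fail     s6        95
0   warn     s7        74
sort by humidity:
  status sensor  humidity
0   warn     s7        74
1   fail     s6        95
add column humidity_plus_4 = t['humidity'] + 4:
  status sensor  humidity  humidity_plus_4
0   warn     s7        74               78
1   fail     s6        95               99
Taking the value at position 0, column 'humidity_plus_4' gives 78.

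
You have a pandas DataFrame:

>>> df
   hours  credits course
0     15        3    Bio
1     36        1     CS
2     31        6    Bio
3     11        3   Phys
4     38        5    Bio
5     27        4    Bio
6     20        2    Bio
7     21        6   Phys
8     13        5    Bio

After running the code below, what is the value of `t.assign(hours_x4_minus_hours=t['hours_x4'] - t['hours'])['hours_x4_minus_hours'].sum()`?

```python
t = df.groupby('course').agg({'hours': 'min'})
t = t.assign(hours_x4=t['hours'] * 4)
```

180

group by course, min of hours:
        hours
course       
Bio        13
CS         36
Phys       11
add column hours_x4 = t['hours'] * 4:
        hours  hours_x4
course                 
Bio        13        52
CS         36       144
Phys       11        44
add column hours_x4_minus_hours = t['hours_x4'] - t['hours']:
        hours  hours_x4  hours_x4_minus_hours
course                                       
Bio        13        52                    39
CS         36       144                   108
Phys       11        44                    33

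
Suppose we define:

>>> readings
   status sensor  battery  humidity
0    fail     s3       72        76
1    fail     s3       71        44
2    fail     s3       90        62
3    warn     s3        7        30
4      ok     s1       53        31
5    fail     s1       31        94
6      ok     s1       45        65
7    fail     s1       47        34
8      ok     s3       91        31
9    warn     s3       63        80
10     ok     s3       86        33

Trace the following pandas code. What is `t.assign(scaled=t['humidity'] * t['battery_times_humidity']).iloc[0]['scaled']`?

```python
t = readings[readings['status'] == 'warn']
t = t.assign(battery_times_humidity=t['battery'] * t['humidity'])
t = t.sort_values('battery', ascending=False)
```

403200

filter rows where status == 'warn':
  status sensor  battery  humidity
3   warn     s3        7        30
9   warn     s3       63        80
add column battery_times_humidity = t['battery'] * t['humidity']:
  status sensor  battery  humidity  battery_times_humidity
3   warn     s3        7        30                     210
9   warn     s3       63        80                    5040
sort by battery descending:
  status sensor  battery  humidity  battery_times_humidity
9   warn     s3       63        80                    5040
3   warn     s3        7        30                     210
add column scaled = t['humidity'] * t['battery_times_humidity']:
  status sensor  battery  humidity  battery_times_humidity  scaled
9   warn     s3       63        80                    5040  403200
3   warn     s3        7        30                     210    6300
Taking the value at position 0, column 'scaled' gives 403200.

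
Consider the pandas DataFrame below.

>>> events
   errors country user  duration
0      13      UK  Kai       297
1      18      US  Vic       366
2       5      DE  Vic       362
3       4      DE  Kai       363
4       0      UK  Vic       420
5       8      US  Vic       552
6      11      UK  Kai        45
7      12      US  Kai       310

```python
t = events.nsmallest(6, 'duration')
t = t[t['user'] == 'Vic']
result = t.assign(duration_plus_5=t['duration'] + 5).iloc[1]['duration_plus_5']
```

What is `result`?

371

take 6 rows with smallest duration:
   errors country user  duration
6      11      UK  Kai        45
0      13      UK  Kai       297
7      12      US  Kai       310
2       5      DE  Vic       362
3       4      DE  Kai       363
1      18      US  Vic       366
filter rows where user == 'Vic':
   errors country user  duration
2       5      DE  Vic       362
1      18      US  Vic       366
add column duration_plus_5 = t['duration'] + 5:
   errors country user  duration  duration_plus_5
2       5      DE  Vic       362              367
1      18      US  Vic       366              371
Hence 371.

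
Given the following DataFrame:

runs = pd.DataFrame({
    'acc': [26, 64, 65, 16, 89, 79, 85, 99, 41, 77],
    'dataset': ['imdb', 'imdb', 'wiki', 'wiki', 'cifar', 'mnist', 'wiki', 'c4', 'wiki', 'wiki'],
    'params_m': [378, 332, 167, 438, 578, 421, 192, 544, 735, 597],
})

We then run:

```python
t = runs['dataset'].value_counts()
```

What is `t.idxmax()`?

value_counts of dataset:
dataset
wiki     5
imdb     2
cifar    1
mnist    1
c4       1
Name: count, dtype: int64
Hence wiki.

wiki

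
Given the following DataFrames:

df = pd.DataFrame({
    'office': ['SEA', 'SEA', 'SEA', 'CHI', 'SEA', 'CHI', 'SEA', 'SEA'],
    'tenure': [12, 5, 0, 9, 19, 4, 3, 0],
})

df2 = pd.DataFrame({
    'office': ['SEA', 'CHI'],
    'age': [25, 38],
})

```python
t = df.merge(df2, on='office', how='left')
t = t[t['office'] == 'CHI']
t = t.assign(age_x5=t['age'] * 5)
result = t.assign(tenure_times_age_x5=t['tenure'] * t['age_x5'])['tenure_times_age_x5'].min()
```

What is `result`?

760

merge on 'office' (how='left') → 8 rows:
  office  tenure  age
0    SEA      12   25
1    SEA       5   25
2    SEA       0   25
3    CHI       9   38
4    SEA      19   25
5    CHI       4   38
6    SEA       3   25
7    SEA       0   25
filter rows where office == 'CHI':
  office  tenure  age
3    CHI       9   38
5    CHI       4   38
add column age_x5 = t['age'] * 5:
  office  tenure  age  age_x5
3    CHI       9   38     190
5    CHI       4   38     190
add column tenure_times_age_x5 = t['tenure'] * t['age_x5']:
  office  tenure  age  age_x5  tenure_times_age_x5
3    CHI       9   38     190                 1710
5    CHI       4   38     190                  760
Reading off the min of column 'tenure_times_age_x5', we get 760.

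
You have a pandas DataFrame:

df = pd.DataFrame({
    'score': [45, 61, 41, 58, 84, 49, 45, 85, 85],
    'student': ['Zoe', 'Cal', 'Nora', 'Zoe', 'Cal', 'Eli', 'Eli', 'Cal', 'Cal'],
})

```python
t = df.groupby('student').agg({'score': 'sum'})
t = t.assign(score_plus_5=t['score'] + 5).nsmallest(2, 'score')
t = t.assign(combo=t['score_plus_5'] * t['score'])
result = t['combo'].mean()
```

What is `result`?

5596.0

group by student, sum of score:
         score
student       
Cal        315
Eli         94
Nora        41
Zoe        103
add column score_plus_5 = t['score'] + 5:
         score  score_plus_5
student                     
Cal        315           320
Eli         94            99
Nora        41            46
Zoe        103           108
take 2 rows with smallest score:
         score  score_plus_5
student                     
Nora        41            46
Eli         94            99
add column combo = t['score_plus_5'] * t['score']:
         score  score_plus_5  combo
student                            
Nora        41            46   1886
Eli         94            99   9306
Reading off the mean of column 'combo', we get 5596.0.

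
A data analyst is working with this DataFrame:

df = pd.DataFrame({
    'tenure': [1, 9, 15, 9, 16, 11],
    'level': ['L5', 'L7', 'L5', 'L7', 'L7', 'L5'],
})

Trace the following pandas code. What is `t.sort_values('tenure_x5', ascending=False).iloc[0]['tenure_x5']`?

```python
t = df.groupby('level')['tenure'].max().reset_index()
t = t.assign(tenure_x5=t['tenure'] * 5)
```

group by level, max of tenure:
level
L5    15
L7    16
Name: tenure, dtype: int64
reset_index():
  level  tenure
0    L5      15
1    L7      16
add column tenure_x5 = t['tenure'] * 5:
  level  tenure  tenure_x5
0    L5      15         75
1    L7      16         80
sort by tenure_x5 descending:
  level  tenure  tenure_x5
1    L7      16         80
0    L5      15         75

80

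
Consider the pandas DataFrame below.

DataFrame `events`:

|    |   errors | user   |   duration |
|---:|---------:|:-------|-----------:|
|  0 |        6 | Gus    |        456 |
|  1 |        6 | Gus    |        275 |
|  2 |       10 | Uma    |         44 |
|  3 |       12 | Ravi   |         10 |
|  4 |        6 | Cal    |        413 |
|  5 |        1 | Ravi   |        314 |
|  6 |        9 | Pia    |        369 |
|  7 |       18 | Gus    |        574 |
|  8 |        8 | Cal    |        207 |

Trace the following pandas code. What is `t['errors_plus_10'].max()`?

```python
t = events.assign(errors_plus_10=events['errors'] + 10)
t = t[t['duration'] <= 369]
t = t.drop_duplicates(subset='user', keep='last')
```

add column errors_plus_10 = events['errors'] + 10:
   errors  user  duration  errors_plus_10
0       6   Gus       456              16
1       6   Gus       275              16
2      10   Uma        44              20
3      12  Ravi        10              22
4       6   Cal       413              16
5       1  Ravi       314              11
6       9   Pia       369              19
7      18   Gus       574              28
8       8   Cal       207              18
filter rows where duration <= 369:
   errors  user  duration  errors_plus_10
1       6   Gus       275              16
2      10   Uma        44              20
3      12  Ravi        10              22
5       1  Ravi       314              11
6       9   Pia       369              19
8       8   Cal       207              18
drop duplicate user (keep=last):
   errors  user  duration  errors_plus_10
1       6   Gus       275              16
2      10   Uma        44              20
5       1  Ravi       314              11
6       9   Pia       369              19
8       8   Cal       207              18
Reading off the max of column 'errors_plus_10', we get 20.

20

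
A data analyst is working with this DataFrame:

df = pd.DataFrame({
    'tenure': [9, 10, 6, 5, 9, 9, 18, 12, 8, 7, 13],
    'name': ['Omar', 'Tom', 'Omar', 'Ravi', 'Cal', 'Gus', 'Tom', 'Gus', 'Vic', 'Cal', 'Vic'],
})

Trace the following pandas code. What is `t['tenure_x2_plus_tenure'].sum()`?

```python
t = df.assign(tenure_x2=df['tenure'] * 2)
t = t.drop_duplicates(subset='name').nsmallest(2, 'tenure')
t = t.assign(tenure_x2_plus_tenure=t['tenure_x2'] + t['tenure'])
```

add column tenure_x2 = df['tenure'] * 2:
    tenure  name  tenure_x2
0        9  Omar         18
1       10   Tom         20
2        6  Omar         12
3        5  Ravi         10
4        9   Cal         18
5        9   Gus         18
6       18   Tom         36
7       12   Gus         24
8        8   Vic         16
9        7   Cal         14
10      13   Vic         26
drop duplicate name (keep=first):
   tenure  name  tenure_x2
0       9  Omar         18
1      10   Tom         20
3       5  Ravi         10
4       9   Cal         18
5       9   Gus         18
8       8   Vic         16
take 2 rows with smallest tenure:
   tenure  name  tenure_x2
3       5  Ravi         10
8       8   Vic         16
add column tenure_x2_plus_tenure = t['tenure_x2'] + t['tenure']:
   tenure  name  tenure_x2  tenure_x2_plus_tenure
3       5  Ravi         10                     15
8       8   Vic         16                     24
The sum of column 'tenure_x2_plus_tenure' is 39.

39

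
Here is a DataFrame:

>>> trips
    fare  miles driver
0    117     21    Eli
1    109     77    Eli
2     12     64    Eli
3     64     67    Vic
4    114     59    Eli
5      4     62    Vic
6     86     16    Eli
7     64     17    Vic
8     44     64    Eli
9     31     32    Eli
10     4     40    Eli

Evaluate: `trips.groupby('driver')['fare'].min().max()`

group by driver, min of fare:
driver
Eli    4
Vic    4
Name: fare, dtype: int64
Then the max of the resulting series: 4

4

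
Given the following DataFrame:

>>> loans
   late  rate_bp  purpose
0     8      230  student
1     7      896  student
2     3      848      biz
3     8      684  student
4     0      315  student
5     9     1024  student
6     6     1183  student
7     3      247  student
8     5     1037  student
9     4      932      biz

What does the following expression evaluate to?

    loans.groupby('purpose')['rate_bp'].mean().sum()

group by purpose, mean of rate_bp:
purpose
biz        890.0
student    702.0
Name: rate_bp, dtype: float64
The sum of the resulting series is 1592.0.

1592.0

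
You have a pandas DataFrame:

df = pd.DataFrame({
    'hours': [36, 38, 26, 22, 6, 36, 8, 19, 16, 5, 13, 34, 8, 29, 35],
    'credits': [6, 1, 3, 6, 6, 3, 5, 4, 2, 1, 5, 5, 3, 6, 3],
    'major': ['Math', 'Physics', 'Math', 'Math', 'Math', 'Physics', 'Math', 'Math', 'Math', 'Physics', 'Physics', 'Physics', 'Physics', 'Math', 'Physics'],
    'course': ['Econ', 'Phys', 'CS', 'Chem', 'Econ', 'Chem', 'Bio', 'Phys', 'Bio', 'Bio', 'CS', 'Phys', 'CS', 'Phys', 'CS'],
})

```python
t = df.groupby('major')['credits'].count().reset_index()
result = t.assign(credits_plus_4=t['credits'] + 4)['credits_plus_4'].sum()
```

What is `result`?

23

group by major, count of credits:
major
Math       8
Physics    7
Name: credits, dtype: int64
reset_index():
     major  credits
0     Math        8
1  Physics        7
add column credits_plus_4 = t['credits'] + 4:
     major  credits  credits_plus_4
0     Math        8              12
1  Physics        7              11
The sum of column 'credits_plus_4' is 23.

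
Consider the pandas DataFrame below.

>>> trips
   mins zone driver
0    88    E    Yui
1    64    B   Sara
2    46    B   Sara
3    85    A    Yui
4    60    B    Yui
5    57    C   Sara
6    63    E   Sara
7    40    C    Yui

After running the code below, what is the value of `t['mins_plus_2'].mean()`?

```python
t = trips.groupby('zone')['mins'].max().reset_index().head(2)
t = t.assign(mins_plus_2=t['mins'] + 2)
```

group by zone, max of mins:
zone
A    85
B    64
C    57
E    88
Name: mins, dtype: int64
reset_index():
  zone  mins
0    A    85
1    B    64
2    C    57
3    E    88
take first 2 rows:
  zone  mins
0    A    85
1    B    64
add column mins_plus_2 = t['mins'] + 2:
  zone  mins  mins_plus_2
0    A    85           87
1    B    64           66
Reading off the mean of column 'mins_plus_2', we get 76.5.

76.5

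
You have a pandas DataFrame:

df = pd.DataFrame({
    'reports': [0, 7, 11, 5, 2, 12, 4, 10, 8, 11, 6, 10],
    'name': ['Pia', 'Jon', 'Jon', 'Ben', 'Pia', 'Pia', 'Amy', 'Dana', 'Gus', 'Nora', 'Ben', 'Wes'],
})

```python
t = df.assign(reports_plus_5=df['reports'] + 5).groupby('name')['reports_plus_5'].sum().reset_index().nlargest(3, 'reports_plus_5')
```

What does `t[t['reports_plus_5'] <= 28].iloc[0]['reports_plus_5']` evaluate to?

28

add column reports_plus_5 = df['reports'] + 5:
    reports  name  reports_plus_5
0         0   Pia               5
1         7   Jon              12
2        11   Jon              16
3         5   Ben              10
4         2   Pia               7
5        12   Pia              17
6         4   Amy               9
7        10  Dana              15
8         8   Gus              13
9        11  Nora              16
10        6   Ben              11
11       10   Wes              15
group by name, sum of reports_plus_5:
name
Amy      9
Ben     21
Dana    15
Gus     13
Jon     28
Nora    16
Pia     29
Wes     15
Name: reports_plus_5, dtype: int64
reset_index():
   name  reports_plus_5
0   Amy               9
1   Ben              21
2  Dana              15
3   Gus              13
4   Jon              28
5  Nora              16
6   Pia              29
7   Wes              15
take 3 rows with largest reports_plus_5:
  name  reports_plus_5
6  Pia              29
4  Jon              28
1  Ben              21
filter rows where reports_plus_5 <= 28:
  name  reports_plus_5
4  Jon              28
1  Ben              21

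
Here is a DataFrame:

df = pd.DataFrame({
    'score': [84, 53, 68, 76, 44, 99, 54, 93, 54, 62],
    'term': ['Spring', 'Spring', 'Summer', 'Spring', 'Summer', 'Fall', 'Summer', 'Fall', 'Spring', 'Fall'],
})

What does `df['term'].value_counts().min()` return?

3

value_counts of term:
term
Spring    4
Summer    3
Fall      3
Name: count, dtype: int64
Taking the min of the resulting series gives 3.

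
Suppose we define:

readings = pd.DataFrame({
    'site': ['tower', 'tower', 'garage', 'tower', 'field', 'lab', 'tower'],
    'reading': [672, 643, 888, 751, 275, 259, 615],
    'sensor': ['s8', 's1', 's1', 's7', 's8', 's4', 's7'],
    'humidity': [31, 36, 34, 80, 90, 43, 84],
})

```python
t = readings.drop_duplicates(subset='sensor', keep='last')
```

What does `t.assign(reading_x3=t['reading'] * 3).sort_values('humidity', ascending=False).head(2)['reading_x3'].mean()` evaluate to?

1335.0

drop duplicate sensor (keep=last):
     site  reading sensor  humidity
2  garage      888     s1        34
4   field      275     s8        90
5     lab      259     s4        43
6   tower      615     s7        84
add column reading_x3 = t['reading'] * 3:
     site  reading sensor  humidity  reading_x3
2  garage      888     s1        34        2664
4   field      275     s8        90         825
5     lab      259     s4        43         777
6   tower      615     s7        84        1845
sort by humidity descending:
     site  reading sensor  humidity  reading_x3
4   field      275     s8        90         825
6   tower      615     s7        84        1845
5     lab      259     s4        43         777
2  garage      888     s1        34        2664
take first 2 rows:
    site  reading sensor  humidity  reading_x3
4  field      275     s8        90         825
6  tower      615     s7        84        1845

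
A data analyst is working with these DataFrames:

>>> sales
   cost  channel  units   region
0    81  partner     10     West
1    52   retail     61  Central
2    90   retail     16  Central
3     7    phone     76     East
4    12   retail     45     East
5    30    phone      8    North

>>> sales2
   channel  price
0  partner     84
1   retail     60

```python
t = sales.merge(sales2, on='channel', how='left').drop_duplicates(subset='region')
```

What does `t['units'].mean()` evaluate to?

merge on 'channel' (how='left') → 6 rows:
   cost  channel  units   region  price
0    81  partner     10     West   84.0
1    52   retail     61  Central   60.0
2    90   retail     16  Central   60.0
3     7    phone     76     East    NaN
4    12   retail     45     East   60.0
5    30    phone      8    North    NaN
drop duplicate region (keep=first):
   cost  channel  units   region  price
0    81  partner     10     West   84.0
1    52   retail     61  Central   60.0
3     7    phone     76     East    NaN
5    30    phone      8    North    NaN
So mean() = 38.75.

38.75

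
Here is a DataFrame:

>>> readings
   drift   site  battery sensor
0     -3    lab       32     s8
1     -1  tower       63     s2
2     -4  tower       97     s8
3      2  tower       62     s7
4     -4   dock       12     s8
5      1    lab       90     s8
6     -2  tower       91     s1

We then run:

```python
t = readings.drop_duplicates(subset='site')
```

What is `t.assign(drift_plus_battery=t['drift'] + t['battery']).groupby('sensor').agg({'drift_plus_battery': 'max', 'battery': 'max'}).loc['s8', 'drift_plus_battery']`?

29

drop duplicate site (keep=first):
   drift   site  battery sensor
0     -3    lab       32     s8
1     -1  tower       63     s2
4     -4   dock       12     s8
add column drift_plus_battery = t['drift'] + t['battery']:
   drift   site  battery sensor  drift_plus_battery
0     -3    lab       32     s8                  29
1     -1  tower       63     s2                  62
4     -4   dock       12     s8                   8
group by sensor: max(drift_plus_battery), max(battery):
        drift_plus_battery  battery
sensor                             
s2                      62       63
s8                      29       32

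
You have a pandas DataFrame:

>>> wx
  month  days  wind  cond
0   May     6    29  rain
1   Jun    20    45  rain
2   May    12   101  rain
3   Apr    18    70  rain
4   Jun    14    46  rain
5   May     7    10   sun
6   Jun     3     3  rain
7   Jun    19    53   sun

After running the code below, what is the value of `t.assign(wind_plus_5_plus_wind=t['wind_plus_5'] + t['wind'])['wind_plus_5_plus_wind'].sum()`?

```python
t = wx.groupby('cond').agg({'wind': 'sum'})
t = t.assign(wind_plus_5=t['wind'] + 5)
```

group by cond, sum of wind:
      wind
cond      
rain   294
sun     63
add column wind_plus_5 = t['wind'] + 5:
      wind  wind_plus_5
cond                   
rain   294          299
sun     63           68
add column wind_plus_5_plus_wind = t['wind_plus_5'] + t['wind']:
      wind  wind_plus_5  wind_plus_5_plus_wind
cond                                          
rain   294          299                    593
sun     63           68                    131

724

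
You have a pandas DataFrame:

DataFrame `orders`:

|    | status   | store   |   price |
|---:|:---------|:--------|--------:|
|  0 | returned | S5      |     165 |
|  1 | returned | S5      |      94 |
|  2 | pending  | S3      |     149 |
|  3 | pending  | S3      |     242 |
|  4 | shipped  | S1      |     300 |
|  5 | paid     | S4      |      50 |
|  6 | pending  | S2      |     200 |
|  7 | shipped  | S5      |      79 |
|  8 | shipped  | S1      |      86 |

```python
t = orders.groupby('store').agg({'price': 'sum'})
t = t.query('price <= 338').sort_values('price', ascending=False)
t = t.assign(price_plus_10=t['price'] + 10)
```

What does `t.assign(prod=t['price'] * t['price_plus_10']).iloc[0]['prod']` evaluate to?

group by store, sum of price:
       price
store       
S1       386
S2       200
S3       391
S4        50
S5       338
filter rows where price <= 338:
       price
store       
S2       200
S4        50
S5       338
sort by price descending:
       price
store       
S5       338
S2       200
S4        50
add column price_plus_10 = t['price'] + 10:
       price  price_plus_10
store                      
S5       338            348
S2       200            210
S4        50             60
add column prod = t['price'] * t['price_plus_10']:
       price  price_plus_10    prod
store                              
S5       338            348  117624
S2       200            210   42000
S4        50             60    3000

117624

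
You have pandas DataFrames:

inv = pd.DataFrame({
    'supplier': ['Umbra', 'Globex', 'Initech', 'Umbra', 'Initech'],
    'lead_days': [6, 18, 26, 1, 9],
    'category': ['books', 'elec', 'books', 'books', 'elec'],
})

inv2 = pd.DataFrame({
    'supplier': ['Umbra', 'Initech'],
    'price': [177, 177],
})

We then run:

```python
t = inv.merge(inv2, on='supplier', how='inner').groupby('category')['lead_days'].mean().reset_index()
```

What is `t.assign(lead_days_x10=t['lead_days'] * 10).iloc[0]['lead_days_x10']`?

110.0

merge on 'supplier' (how='inner') → 4 rows:
  supplier  lead_days category  price
0    Umbra          6    books    177
1  Initech         26    books    177
2    Umbra          1    books    177
3  Initech          9     elec    177
group by category, mean of lead_days:
category
books    11.0
elec      9.0
Name: lead_days, dtype: float64
reset_index():
  category  lead_days
0    books       11.0
1     elec        9.0
add column lead_days_x10 = t['lead_days'] * 10:
  category  lead_days  lead_days_x10
0    books       11.0          110.0
1     elec        9.0           90.0
So iloc[0]['lead_days_x10'] = 110.0.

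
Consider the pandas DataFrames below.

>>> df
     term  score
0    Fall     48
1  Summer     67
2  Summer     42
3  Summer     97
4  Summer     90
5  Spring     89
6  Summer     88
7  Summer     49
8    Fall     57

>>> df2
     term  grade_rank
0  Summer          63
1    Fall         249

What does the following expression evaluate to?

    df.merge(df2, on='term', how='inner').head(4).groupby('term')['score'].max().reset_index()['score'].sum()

145

merge on 'term' (how='inner') → 8 rows:
     term  score  grade_rank
0    Fall     48         249
1  Summer     67          63
2  Summer     42          63
3  Summer     97          63
4  Summer     90          63
5  Summer     88          63
6  Summer     49          63
7    Fall     57         249
take first 4 rows:
     term  score  grade_rank
0    Fall     48         249
1  Summer     67          63
2  Summer     42          63
3  Summer     97          63
group by term, max of score:
term
Fall      48
Summer    97
Name: score, dtype: int64
reset_index():
     term  score
0    Fall     48
1  Summer     97
Then the sum of column 'score': 145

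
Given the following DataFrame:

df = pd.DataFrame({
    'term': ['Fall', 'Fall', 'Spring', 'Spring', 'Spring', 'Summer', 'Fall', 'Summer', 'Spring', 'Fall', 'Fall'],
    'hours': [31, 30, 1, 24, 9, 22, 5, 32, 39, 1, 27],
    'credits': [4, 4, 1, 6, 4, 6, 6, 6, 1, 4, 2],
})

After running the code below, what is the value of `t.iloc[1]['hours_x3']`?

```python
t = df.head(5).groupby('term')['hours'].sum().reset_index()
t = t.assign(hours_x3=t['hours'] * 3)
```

102

take first 5 rows:
     term  hours  credits
0    Fall     31        4
1    Fall     30        4
2  Spring      1        1
3  Spring     24        6
4  Spring      9        4
group by term, sum of hours:
term
Fall      61
Spring    34
Name: hours, dtype: int64
reset_index():
     term  hours
0    Fall     61
1  Spring     34
add column hours_x3 = t['hours'] * 3:
     term  hours  hours_x3
0    Fall     61       183
1  Spring     34       102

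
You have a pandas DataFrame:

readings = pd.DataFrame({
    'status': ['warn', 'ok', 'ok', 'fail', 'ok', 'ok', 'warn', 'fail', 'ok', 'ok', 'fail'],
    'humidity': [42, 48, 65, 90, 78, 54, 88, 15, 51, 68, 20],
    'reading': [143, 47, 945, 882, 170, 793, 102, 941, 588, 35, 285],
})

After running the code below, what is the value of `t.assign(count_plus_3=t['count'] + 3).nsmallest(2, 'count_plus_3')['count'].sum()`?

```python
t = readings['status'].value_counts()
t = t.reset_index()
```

value_counts of status:
status
ok      6
fail    3
warn    2
Name: count, dtype: int64
reset_index():
  status  count
0     ok      6
1   fail      3
2   warn      2
add column count_plus_3 = t['count'] + 3:
  status  count  count_plus_3
0     ok      6             9
1   fail      3             6
2   warn      2             5
take 2 rows with smallest count_plus_3:
  status  count  count_plus_3
2   warn      2             5
1   fail      3             6

5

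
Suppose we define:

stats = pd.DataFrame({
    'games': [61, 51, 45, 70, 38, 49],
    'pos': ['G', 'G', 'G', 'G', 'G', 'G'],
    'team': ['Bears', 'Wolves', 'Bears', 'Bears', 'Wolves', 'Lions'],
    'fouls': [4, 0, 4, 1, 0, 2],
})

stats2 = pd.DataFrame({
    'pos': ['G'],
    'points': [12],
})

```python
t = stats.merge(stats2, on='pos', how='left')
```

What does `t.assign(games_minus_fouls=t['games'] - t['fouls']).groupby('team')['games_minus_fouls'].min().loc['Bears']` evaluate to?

merge on 'pos' (how='left') → 6 rows:
   games pos    team  fouls  points
0     61   G   Bears      4      12
1     51   G  Wolves      0      12
2     45   G   Bears      4      12
3     70   G   Bears      1      12
4     38   G  Wolves      0      12
5     49   G   Lions      2      12
add column games_minus_fouls = t['games'] - t['fouls']:
   games pos    team  fouls  points  games_minus_fouls
0     61   G   Bears      4      12                 57
1     51   G  Wolves      0      12                 51
2     45   G   Bears      4      12                 41
3     70   G   Bears      1      12                 69
4     38   G  Wolves      0      12                 38
5     49   G   Lions      2      12                 47
group by team, min of games_minus_fouls:
team
Bears     41
Lions     47
Wolves    38
Name: games_minus_fouls, dtype: int64
Finally, value at index 'Bears' = 41.

41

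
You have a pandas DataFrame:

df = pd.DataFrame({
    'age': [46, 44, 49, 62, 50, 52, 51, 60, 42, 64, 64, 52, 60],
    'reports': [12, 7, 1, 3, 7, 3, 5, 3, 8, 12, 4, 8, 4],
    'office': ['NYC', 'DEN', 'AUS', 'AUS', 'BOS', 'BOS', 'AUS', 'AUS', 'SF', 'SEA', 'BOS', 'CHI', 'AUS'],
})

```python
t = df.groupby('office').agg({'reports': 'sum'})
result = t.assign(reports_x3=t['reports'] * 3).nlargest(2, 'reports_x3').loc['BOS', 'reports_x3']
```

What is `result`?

42

group by office, sum of reports:
        reports
office         
AUS          16
BOS          14
CHI           8
DEN           7
NYC          12
SEA          12
SF            8
add column reports_x3 = t['reports'] * 3:
        reports  reports_x3
office                     
AUS          16          48
BOS          14          42
CHI           8          24
DEN           7          21
NYC          12          36
SEA          12          36
SF            8          24
take 2 rows with largest reports_x3:
        reports  reports_x3
office                     
AUS          16          48
BOS          14          42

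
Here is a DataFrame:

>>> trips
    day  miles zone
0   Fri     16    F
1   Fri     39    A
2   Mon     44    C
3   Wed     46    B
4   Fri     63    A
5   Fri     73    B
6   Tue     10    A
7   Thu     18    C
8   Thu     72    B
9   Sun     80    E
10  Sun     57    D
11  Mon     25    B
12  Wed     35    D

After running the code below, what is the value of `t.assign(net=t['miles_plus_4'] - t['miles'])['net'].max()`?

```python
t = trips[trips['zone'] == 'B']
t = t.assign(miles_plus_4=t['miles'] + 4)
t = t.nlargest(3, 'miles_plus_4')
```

4

filter rows where zone == 'B':
    day  miles zone
3   Wed     46    B
5   Fri     73    B
8   Thu     72    B
11  Mon     25    B
add column miles_plus_4 = t['miles'] + 4:
    day  miles zone  miles_plus_4
3   Wed     46    B            50
5   Fri     73    B            77
8   Thu     72    B            76
11  Mon     25    B            29
take 3 rows with largest miles_plus_4:
   day  miles zone  miles_plus_4
5  Fri     73    B            77
8  Thu     72    B            76
3  Wed     46    B            50
add column net = t['miles_plus_4'] - t['miles']:
   day  miles zone  miles_plus_4  net
5  Fri     73    B            77    4
8  Thu     72    B            76    4
3  Wed     46    B            50    4
Then the max of column 'net': 4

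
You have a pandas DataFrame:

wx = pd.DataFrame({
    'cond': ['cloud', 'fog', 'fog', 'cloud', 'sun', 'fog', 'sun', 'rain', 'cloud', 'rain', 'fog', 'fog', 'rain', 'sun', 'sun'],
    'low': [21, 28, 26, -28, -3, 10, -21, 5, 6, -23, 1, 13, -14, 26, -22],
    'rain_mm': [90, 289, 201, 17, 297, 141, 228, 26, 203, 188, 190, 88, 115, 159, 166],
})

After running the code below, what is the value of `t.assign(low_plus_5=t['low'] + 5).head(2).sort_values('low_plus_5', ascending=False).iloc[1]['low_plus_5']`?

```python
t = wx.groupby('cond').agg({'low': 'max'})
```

group by cond, max of low:
       low
cond      
cloud   21
fog     28
rain     5
sun     26
add column low_plus_5 = t['low'] + 5:
       low  low_plus_5
cond                  
cloud   21          26
fog     28          33
rain     5          10
sun     26          31
take first 2 rows:
       low  low_plus_5
cond                  
cloud   21          26
fog     28          33
sort by low_plus_5 descending:
       low  low_plus_5
cond                  
fog     28          33
cloud   21          26
Hence 26.

26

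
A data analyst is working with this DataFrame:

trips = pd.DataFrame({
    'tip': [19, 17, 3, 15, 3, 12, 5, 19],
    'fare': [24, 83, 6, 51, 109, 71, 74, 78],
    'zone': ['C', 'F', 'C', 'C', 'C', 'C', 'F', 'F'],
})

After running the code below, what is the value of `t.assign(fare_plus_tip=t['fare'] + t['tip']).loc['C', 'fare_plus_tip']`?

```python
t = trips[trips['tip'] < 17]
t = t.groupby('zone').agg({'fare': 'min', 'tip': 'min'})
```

9

filter rows where tip < 17:
   tip  fare zone
2    3     6    C
3   15    51    C
4    3   109    C
5   12    71    C
6    5    74    F
group by zone: min(fare), min(tip):
      fare  tip
zone           
C        6    3
F       74    5
add column fare_plus_tip = t['fare'] + t['tip']:
      fare  tip  fare_plus_tip
zone                          
C        6    3              9
F       74    5             79
So loc['C', 'fare_plus_tip'] = 9.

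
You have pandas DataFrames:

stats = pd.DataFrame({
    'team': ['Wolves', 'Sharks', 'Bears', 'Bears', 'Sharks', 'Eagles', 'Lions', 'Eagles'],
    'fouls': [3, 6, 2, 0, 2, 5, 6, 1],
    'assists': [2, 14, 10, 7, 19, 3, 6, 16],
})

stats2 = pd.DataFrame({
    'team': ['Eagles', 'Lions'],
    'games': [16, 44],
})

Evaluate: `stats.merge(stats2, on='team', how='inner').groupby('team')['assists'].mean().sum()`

merge on 'team' (how='inner') → 3 rows:
     team  fouls  assists  games
0  Eagles      5        3     16
1   Lions      6        6     44
2  Eagles      1       16     16
group by team, mean of assists:
team
Eagles    9.5
Lions     6.0
Name: assists, dtype: float64
The sum of the resulting series is 15.5.

15.5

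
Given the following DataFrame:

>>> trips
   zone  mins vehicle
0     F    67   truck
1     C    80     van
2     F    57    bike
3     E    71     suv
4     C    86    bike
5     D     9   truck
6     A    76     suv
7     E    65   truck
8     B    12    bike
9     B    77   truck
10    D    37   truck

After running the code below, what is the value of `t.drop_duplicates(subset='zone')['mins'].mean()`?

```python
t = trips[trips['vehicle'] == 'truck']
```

54.5

filter rows where vehicle == 'truck':
   zone  mins vehicle
0     F    67   truck
5     D     9   truck
7     E    65   truck
9     B    77   truck
10    D    37   truck
drop duplicate zone (keep=first):
  zone  mins vehicle
0    F    67   truck
5    D     9   truck
7    E    65   truck
9    B    77   truck
The mean of column 'mins' is 54.5.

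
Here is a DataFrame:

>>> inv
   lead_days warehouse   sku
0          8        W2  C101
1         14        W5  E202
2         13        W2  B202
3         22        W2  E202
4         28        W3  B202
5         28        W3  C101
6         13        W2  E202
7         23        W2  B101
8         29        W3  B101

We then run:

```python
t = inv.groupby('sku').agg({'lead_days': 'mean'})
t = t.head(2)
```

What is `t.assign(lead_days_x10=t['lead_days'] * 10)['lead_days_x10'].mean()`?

group by sku, mean of lead_days:
      lead_days
sku            
B101  26.000000
B202  20.500000
C101  18.000000
E202  16.333333
take first 2 rows:
      lead_days
sku            
B101       26.0
B202       20.5
add column lead_days_x10 = t['lead_days'] * 10:
      lead_days  lead_days_x10
sku                           
B101       26.0          260.0
B202       20.5          205.0
Reading off the mean of column 'lead_days_x10', we get 232.5.

232.5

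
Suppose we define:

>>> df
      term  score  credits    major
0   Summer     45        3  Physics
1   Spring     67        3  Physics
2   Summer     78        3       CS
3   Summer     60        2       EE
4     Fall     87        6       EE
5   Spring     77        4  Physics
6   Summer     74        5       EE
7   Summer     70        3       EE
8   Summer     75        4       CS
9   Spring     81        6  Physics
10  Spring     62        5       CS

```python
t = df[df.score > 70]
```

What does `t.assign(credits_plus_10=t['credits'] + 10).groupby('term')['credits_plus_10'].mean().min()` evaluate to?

filter rows where score > 70:
     term  score  credits    major
2  Summer     78        3       CS
4    Fall     87        6       EE
5  Spring     77        4  Physics
6  Summer     74        5       EE
8  Summer     75        4       CS
9  Spring     81        6  Physics
add column credits_plus_10 = t['credits'] + 10:
     term  score  credits    major  credits_plus_10
2  Summer     78        3       CS               13
4    Fall     87        6       EE               16
5  Spring     77        4  Physics               14
6  Summer     74        5       EE               15
8  Summer     75        4       CS               14
9  Spring     81        6  Physics               16
group by term, mean of credits_plus_10:
term
Fall      16.0
Spring    15.0
Summer    14.0
Name: credits_plus_10, dtype: float64
The min of the resulting series is 14.0.

14.0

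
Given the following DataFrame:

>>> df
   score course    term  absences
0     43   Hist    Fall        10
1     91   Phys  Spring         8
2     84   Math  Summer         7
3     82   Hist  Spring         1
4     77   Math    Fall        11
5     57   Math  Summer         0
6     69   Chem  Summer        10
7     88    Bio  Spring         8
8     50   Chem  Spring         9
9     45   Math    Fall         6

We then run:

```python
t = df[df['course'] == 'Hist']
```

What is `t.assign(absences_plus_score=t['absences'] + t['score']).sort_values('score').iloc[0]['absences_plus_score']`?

53

filter rows where course == 'Hist':
   score course    term  absences
0     43   Hist    Fall        10
3     82   Hist  Spring         1
add column absences_plus_score = t['absences'] + t['score']:
   score course    term  absences  absences_plus_score
0     43   Hist    Fall        10                   53
3     82   Hist  Spring         1                   83
sort by score:
   score course    term  absences  absences_plus_score
0     43   Hist    Fall        10                   53
3     82   Hist  Spring         1                   83
Taking the value at position 0, column 'absences_plus_score' gives 53.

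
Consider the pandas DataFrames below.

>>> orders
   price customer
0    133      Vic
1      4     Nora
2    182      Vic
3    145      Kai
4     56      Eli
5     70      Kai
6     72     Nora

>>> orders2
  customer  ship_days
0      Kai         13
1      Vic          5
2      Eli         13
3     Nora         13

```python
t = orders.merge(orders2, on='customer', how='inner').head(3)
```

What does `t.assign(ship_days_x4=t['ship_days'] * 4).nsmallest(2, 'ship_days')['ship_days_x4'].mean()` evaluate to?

20.0

merge on 'customer' (how='inner') → 7 rows:
   price customer  ship_days
0    133      Vic          5
1      4     Nora         13
2    182      Vic          5
3    145      Kai         13
4     56      Eli         13
5     70      Kai         13
6     72     Nora         13
take first 3 rows:
   price customer  ship_days
0    133      Vic          5
1      4     Nora         13
2    182      Vic          5
add column ship_days_x4 = t['ship_days'] * 4:
   price customer  ship_days  ship_days_x4
0    133      Vic          5            20
1      4     Nora         13            52
2    182      Vic          5            20
take 2 rows with smallest ship_days:
   price customer  ship_days  ship_days_x4
0    133      Vic          5            20
2    182      Vic          5            20
Reading off the mean of column 'ship_days_x4', we get 20.0.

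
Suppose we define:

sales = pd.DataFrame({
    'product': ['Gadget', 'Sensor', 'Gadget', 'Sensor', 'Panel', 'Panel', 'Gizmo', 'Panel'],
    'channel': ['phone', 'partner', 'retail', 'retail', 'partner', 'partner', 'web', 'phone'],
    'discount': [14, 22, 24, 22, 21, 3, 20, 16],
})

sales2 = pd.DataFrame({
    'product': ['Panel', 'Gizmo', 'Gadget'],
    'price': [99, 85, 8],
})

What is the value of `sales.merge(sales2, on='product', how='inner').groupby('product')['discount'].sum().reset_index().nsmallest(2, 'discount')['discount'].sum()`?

58

merge on 'product' (how='inner') → 6 rows:
  product  channel  discount  price
0  Gadget    phone        14      8
1  Gadget   retail        24      8
2   Panel  partner        21     99
3   Panel  partner         3     99
4   Gizmo      web        20     85
5   Panel    phone        16     99
group by product, sum of discount:
product
Gadget    38
Gizmo     20
Panel     40
Name: discount, dtype: int64
reset_index():
  product  discount
0  Gadget        38
1   Gizmo        20
2   Panel        40
take 2 rows with smallest discount:
  product  discount
1   Gizmo        20
0  Gadget        38
sum of column 'discount' → 58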